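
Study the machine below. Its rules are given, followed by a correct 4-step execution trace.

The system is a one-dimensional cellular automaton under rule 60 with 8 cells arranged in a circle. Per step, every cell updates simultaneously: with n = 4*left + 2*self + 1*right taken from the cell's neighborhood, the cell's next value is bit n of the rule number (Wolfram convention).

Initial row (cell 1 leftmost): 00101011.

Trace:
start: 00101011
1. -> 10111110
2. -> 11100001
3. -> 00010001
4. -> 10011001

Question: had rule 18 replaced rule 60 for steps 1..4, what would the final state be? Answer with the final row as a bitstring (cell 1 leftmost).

(re-executing steps 1..4 under rule 18; state before step 1: 00101011)
1. -> 11000000
2. -> 00100001
3. -> 11010010
4. -> 00001100

00001100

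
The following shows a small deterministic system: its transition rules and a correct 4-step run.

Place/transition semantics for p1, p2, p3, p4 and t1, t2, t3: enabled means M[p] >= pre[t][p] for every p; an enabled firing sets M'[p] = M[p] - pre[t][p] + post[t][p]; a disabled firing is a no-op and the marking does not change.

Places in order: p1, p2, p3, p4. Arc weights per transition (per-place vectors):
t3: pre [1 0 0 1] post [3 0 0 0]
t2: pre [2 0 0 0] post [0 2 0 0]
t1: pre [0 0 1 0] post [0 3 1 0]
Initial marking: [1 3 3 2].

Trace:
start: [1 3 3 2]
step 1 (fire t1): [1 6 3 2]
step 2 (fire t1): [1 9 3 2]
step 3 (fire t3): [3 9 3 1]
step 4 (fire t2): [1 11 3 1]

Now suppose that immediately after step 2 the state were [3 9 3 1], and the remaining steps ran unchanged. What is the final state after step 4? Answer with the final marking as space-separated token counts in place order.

3 11 3 0

state after step 2 := [3 9 3 1]
step 3 (fire t3): [5 9 3 0]
step 4 (fire t2): [3 11 3 0]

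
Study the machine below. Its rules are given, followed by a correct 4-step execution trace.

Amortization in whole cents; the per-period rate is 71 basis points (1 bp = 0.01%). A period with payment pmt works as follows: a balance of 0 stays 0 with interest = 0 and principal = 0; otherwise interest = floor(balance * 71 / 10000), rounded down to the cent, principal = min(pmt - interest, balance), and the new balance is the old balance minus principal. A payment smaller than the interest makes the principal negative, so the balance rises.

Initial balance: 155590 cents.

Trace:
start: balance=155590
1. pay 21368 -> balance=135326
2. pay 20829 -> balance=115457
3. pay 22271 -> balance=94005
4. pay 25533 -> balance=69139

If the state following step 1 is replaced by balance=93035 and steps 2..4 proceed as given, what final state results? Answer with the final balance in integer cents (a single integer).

25941

state after step 1 := balance=93035
2. pay 20829 -> balance=72866
3. pay 22271 -> balance=51112
4. pay 25533 -> balance=25941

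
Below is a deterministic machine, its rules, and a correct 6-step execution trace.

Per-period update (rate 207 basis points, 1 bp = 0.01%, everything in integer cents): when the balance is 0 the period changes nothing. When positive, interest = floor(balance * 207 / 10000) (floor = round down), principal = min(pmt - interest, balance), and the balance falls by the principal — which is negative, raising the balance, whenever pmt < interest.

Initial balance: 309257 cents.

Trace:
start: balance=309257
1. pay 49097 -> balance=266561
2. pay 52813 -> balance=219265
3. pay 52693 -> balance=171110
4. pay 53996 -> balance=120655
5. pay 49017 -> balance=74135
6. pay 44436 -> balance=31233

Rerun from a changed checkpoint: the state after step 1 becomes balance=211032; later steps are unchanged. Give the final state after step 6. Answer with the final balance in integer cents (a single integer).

state after step 1 := balance=211032
2. pay 52813 -> balance=162587
3. pay 52693 -> balance=113259
4. pay 53996 -> balance=61607
5. pay 49017 -> balance=13865
6. pay 44436 -> balance=0

0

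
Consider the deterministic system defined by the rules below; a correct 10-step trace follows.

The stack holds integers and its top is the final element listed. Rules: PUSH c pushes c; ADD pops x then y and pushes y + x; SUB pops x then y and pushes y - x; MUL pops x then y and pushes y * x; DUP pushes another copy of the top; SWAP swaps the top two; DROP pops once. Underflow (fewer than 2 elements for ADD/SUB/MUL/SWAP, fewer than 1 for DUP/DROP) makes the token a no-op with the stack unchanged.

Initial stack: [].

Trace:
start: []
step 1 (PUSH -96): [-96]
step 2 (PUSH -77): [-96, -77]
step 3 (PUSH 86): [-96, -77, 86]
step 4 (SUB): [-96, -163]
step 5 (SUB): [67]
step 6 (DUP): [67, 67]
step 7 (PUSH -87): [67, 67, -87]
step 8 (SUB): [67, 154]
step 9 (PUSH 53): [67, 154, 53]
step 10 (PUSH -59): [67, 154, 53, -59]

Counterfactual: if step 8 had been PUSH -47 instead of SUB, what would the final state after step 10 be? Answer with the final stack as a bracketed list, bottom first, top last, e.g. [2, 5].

[67, 67, -87, -47, 53, -59]

(re-executing from step 8 with the substitution; state before step 8: [67, 67, -87])
step 8 (PUSH -47): [67, 67, -87, -47]
step 9 (PUSH 53): [67, 67, -87, -47, 53]
step 10 (PUSH -59): [67, 67, -87, -47, 53, -59]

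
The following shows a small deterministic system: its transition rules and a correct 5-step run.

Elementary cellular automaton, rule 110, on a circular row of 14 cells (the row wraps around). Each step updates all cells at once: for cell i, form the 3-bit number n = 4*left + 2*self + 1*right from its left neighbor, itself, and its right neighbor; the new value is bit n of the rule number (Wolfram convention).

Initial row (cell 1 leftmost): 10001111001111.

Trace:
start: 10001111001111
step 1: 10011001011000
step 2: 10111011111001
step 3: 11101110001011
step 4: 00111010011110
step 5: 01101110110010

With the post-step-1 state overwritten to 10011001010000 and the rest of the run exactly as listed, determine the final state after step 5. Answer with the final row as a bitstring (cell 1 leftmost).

01101111111110

state after step 1 := 10011001010000
step 2: 10111011110001
step 3: 11101110010011
step 4: 00111010110110
step 5: 01101111111110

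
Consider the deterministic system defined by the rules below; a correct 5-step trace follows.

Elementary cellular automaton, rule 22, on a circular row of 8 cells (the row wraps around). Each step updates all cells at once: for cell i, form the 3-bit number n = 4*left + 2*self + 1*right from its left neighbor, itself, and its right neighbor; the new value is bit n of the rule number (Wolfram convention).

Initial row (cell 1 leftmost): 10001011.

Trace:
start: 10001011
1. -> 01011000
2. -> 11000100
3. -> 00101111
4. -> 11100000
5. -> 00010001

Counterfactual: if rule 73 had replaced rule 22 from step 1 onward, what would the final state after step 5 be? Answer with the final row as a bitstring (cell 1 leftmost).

10000000

(re-executing steps 1..5 under rule 73; state before step 1: 10001011)
1. -> 10100010
2. -> 00001000
3. -> 11100011
4. -> 00101010
5. -> 10000000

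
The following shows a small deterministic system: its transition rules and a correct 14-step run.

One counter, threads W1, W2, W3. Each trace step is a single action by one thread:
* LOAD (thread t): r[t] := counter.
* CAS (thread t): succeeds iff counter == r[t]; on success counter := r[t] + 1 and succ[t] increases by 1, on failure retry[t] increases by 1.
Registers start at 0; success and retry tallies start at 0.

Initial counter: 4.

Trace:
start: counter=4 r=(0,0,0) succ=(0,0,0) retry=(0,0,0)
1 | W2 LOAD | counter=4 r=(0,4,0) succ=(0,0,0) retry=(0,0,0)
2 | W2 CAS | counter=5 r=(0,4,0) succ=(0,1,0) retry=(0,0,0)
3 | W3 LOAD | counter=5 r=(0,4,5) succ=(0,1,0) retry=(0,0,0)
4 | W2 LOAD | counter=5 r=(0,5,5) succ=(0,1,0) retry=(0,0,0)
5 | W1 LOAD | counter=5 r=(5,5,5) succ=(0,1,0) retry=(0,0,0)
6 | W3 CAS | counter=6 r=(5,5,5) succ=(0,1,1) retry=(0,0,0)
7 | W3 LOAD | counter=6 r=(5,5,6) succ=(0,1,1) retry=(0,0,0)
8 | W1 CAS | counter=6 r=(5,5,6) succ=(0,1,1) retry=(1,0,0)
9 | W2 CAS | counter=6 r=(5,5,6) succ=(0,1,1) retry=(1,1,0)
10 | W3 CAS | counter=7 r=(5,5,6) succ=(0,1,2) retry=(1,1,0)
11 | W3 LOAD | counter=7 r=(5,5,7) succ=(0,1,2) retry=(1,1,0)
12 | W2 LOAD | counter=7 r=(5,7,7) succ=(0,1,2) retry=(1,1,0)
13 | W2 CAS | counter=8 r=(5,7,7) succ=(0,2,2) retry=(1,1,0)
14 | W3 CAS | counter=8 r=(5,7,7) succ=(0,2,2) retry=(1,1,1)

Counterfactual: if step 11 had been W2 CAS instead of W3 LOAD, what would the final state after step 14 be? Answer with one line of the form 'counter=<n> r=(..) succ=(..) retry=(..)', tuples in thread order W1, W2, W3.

(re-executing from step 11 with the substitution; state before step 11: counter=7 r=(5,5,6) succ=(0,1,2) retry=(1,1,0))
11 | W2 CAS | counter=7 r=(5,5,6) succ=(0,1,2) retry=(1,2,0)
12 | W2 LOAD | counter=7 r=(5,7,6) succ=(0,1,2) retry=(1,2,0)
13 | W2 CAS | counter=8 r=(5,7,6) succ=(0,2,2) retry=(1,2,0)
14 | W3 CAS | counter=8 r=(5,7,6) succ=(0,2,2) retry=(1,2,1)

counter=8 r=(5,7,6) succ=(0,2,2) retry=(1,2,1)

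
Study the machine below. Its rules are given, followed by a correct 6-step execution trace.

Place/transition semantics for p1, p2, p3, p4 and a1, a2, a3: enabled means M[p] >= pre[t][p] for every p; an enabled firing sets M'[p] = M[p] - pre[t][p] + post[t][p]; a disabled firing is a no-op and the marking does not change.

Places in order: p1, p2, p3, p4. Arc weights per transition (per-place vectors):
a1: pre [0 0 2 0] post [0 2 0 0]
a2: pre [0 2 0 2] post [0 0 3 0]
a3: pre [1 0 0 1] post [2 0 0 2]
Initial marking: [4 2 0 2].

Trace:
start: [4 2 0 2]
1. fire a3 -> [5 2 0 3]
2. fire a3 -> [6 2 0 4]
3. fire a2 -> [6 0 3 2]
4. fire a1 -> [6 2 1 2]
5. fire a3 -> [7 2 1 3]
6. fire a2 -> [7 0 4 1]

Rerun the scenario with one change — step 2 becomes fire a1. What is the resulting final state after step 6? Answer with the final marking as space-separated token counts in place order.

(re-executing from step 2 with the substitution; state before step 2: [5 2 0 3])
2. fire a1 -> [5 2 0 3]
3. fire a2 -> [5 0 3 1]
4. fire a1 -> [5 2 1 1]
5. fire a3 -> [6 2 1 2]
6. fire a2 -> [6 0 4 0]

6 0 4 0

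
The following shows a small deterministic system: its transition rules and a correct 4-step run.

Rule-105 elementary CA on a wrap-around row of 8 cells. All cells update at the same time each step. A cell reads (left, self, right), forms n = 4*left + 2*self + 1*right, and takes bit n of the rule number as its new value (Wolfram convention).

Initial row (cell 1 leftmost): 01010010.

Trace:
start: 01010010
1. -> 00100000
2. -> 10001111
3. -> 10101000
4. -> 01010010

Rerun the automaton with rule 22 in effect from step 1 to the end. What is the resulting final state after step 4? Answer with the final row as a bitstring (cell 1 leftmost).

(re-executing steps 1..4 under rule 22; state before step 1: 01010010)
1. -> 11011111
2. -> 00000000
3. -> 00000000
4. -> 00000000

00000000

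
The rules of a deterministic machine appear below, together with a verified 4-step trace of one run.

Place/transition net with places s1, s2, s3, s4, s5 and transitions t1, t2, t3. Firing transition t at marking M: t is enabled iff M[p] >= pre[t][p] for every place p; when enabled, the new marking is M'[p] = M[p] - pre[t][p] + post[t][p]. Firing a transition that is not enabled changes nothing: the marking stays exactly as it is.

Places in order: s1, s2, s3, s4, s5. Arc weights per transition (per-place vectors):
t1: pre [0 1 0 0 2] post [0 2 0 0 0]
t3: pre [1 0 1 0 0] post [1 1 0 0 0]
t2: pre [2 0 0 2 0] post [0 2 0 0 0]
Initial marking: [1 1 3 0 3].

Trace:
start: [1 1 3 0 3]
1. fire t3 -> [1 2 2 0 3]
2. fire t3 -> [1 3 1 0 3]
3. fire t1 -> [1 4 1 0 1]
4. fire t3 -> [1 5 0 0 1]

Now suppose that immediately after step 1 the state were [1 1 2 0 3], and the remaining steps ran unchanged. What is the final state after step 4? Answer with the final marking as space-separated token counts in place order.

state after step 1 := [1 1 2 0 3]
2. fire t3 -> [1 2 1 0 3]
3. fire t1 -> [1 3 1 0 1]
4. fire t3 -> [1 4 0 0 1]

1 4 0 0 1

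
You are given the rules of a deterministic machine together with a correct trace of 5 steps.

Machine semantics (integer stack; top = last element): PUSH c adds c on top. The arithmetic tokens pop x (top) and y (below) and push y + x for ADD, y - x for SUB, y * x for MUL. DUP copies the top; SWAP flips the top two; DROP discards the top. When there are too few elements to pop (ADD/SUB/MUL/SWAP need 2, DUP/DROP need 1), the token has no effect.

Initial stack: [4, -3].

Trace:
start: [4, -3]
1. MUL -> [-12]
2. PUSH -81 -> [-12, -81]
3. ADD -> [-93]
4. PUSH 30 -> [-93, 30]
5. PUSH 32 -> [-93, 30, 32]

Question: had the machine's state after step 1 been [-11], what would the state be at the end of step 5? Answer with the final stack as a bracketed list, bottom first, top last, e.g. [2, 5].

[-92, 30, 32]

state after step 1 := [-11]
2. PUSH -81 -> [-11, -81]
3. ADD -> [-92]
4. PUSH 30 -> [-92, 30]
5. PUSH 32 -> [-92, 30, 32]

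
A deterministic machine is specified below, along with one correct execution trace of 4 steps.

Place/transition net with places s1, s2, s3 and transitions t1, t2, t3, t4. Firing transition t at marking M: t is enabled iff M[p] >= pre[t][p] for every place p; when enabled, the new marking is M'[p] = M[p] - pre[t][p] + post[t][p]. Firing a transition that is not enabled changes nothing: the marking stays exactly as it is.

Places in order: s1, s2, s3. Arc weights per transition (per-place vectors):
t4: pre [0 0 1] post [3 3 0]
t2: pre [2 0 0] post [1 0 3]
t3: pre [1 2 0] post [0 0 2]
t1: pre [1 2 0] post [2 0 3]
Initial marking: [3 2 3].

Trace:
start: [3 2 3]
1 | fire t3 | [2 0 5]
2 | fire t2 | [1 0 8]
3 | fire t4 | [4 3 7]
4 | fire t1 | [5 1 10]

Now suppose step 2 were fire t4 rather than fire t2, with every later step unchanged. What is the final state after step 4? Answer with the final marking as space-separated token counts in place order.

(re-executing from step 2 with the substitution; state before step 2: [2 0 5])
2 | fire t4 | [5 3 4]
3 | fire t4 | [8 6 3]
4 | fire t1 | [9 4 6]

9 4 6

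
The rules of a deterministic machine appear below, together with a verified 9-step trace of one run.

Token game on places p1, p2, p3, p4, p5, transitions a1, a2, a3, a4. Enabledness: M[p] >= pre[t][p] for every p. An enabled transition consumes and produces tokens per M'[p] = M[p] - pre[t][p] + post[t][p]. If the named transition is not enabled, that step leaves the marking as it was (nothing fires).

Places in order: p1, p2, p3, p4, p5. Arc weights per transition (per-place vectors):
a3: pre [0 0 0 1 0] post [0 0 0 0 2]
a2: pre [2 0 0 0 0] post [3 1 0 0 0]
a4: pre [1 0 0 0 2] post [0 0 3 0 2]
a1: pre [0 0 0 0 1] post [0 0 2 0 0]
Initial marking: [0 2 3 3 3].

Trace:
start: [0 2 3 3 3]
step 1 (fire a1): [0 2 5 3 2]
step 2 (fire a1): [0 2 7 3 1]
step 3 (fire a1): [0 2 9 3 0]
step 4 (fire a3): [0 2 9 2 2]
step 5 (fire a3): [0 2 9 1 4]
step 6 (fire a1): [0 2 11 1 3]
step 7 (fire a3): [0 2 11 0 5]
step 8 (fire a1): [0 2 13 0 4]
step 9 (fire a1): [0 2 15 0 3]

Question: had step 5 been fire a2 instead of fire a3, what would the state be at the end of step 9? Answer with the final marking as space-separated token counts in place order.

0 2 15 1 1

(re-executing from step 5 with the substitution; state before step 5: [0 2 9 2 2])
step 5 (fire a2): [0 2 9 2 2]
step 6 (fire a1): [0 2 11 2 1]
step 7 (fire a3): [0 2 11 1 3]
step 8 (fire a1): [0 2 13 1 2]
step 9 (fire a1): [0 2 15 1 1]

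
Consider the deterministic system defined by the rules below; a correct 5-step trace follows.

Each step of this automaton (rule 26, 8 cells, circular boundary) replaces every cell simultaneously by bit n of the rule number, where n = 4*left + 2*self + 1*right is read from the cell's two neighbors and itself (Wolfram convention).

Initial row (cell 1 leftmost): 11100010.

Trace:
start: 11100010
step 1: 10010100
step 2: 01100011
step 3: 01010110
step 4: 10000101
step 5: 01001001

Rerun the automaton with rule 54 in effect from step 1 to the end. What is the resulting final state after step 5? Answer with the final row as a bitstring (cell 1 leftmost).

(re-executing steps 1..5 under rule 54; state before step 1: 11100010)
step 1: 00010111
step 2: 10111000
step 3: 11000101
step 4: 00101110
step 5: 01110001

01110001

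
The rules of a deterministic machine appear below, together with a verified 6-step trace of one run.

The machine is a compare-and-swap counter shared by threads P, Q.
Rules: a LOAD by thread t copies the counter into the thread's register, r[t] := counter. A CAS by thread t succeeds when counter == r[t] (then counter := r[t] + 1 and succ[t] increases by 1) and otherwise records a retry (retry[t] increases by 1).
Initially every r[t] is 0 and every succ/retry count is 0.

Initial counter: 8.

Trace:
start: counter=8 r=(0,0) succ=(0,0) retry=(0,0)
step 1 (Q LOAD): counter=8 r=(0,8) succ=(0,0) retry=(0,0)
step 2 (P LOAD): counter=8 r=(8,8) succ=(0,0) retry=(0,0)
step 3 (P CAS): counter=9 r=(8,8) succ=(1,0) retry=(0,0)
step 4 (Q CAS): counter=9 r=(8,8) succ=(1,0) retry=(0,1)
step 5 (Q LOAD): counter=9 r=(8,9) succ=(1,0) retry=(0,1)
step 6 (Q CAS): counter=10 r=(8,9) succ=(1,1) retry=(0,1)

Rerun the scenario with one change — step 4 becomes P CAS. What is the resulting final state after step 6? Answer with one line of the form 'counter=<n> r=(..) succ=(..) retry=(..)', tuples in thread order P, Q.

counter=10 r=(8,9) succ=(1,1) retry=(1,0)

(re-executing from step 4 with the substitution; state before step 4: counter=9 r=(8,8) succ=(1,0) retry=(0,0))
step 4 (P CAS): counter=9 r=(8,8) succ=(1,0) retry=(1,0)
step 5 (Q LOAD): counter=9 r=(8,9) succ=(1,0) retry=(1,0)
step 6 (Q CAS): counter=10 r=(8,9) succ=(1,1) retry=(1,0)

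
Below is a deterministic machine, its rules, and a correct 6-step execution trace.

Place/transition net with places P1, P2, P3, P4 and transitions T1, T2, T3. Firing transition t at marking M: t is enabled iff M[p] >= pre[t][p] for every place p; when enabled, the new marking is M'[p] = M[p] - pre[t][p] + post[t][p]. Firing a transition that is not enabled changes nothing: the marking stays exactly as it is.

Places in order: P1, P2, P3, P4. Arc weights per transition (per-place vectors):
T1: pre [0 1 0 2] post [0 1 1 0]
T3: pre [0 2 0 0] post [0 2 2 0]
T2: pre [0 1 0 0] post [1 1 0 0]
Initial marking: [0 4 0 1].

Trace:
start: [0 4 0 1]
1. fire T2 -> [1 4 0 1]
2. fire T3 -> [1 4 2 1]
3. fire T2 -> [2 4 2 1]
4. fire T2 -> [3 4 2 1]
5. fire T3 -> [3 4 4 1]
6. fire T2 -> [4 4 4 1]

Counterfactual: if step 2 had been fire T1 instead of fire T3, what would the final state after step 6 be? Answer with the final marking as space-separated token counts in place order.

(re-executing from step 2 with the substitution; state before step 2: [1 4 0 1])
2. fire T1 -> [1 4 0 1]
3. fire T2 -> [2 4 0 1]
4. fire T2 -> [3 4 0 1]
5. fire T3 -> [3 4 2 1]
6. fire T2 -> [4 4 2 1]

4 4 2 1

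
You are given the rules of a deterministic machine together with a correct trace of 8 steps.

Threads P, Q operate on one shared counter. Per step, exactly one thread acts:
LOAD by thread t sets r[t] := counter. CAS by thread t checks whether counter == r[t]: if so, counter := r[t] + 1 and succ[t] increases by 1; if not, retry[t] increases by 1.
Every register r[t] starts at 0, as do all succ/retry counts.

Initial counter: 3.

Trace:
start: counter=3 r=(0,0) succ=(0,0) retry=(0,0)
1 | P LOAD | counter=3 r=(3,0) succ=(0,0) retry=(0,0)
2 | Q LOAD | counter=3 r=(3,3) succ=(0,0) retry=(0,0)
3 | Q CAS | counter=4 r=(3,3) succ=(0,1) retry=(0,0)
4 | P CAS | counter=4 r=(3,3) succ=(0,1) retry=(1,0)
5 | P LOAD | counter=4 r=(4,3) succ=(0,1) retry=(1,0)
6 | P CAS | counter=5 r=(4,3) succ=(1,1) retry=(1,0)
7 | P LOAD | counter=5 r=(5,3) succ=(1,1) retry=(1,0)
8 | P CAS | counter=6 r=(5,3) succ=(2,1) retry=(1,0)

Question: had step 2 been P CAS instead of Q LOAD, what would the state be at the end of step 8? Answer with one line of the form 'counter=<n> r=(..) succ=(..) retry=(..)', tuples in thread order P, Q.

counter=6 r=(5,0) succ=(3,0) retry=(1,1)

(re-executing from step 2 with the substitution; state before step 2: counter=3 r=(3,0) succ=(0,0) retry=(0,0))
2 | P CAS | counter=4 r=(3,0) succ=(1,0) retry=(0,0)
3 | Q CAS | counter=4 r=(3,0) succ=(1,0) retry=(0,1)
4 | P CAS | counter=4 r=(3,0) succ=(1,0) retry=(1,1)
5 | P LOAD | counter=4 r=(4,0) succ=(1,0) retry=(1,1)
6 | P CAS | counter=5 r=(4,0) succ=(2,0) retry=(1,1)
7 | P LOAD | counter=5 r=(5,0) succ=(2,0) retry=(1,1)
8 | P CAS | counter=6 r=(5,0) succ=(3,0) retry=(1,1)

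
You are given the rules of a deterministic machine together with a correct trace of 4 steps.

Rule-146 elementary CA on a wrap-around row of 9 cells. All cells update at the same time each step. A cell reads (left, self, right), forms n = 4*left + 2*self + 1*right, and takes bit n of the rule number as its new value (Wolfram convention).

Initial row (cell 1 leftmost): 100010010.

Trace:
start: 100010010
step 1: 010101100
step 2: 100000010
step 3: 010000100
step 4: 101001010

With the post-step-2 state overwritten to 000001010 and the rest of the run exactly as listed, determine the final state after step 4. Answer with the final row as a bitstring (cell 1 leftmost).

state after step 2 := 000001010
step 3: 000010001
step 4: 100101010

100101010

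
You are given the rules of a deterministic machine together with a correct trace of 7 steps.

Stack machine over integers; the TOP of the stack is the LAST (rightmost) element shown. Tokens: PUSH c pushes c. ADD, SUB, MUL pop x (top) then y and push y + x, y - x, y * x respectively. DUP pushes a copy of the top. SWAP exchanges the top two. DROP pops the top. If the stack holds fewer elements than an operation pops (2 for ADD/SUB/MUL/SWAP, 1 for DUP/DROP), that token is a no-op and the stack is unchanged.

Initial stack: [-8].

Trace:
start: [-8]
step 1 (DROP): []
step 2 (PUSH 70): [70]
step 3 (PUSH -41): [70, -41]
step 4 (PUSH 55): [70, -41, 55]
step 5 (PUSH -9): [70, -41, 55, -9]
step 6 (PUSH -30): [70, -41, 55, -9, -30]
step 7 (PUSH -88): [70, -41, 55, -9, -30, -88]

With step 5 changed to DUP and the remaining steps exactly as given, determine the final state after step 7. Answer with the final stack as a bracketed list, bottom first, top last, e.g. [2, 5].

[70, -41, 55, 55, -30, -88]

(re-executing from step 5 with the substitution; state before step 5: [70, -41, 55])
step 5 (DUP): [70, -41, 55, 55]
step 6 (PUSH -30): [70, -41, 55, 55, -30]
step 7 (PUSH -88): [70, -41, 55, 55, -30, -88]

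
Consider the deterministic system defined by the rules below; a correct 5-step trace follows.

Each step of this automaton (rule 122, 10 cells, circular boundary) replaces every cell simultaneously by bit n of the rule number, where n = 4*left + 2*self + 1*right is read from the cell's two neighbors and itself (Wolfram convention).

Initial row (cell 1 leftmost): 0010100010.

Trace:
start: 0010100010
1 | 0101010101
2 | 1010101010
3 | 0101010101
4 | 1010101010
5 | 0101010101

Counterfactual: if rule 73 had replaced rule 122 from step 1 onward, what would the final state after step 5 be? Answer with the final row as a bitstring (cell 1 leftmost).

(re-executing steps 1..5 under rule 73; state before step 1: 0010100010)
1 | 1000001000
2 | 0011100010
3 | 1010101000
4 | 0000000010
5 | 1111111000

1111111000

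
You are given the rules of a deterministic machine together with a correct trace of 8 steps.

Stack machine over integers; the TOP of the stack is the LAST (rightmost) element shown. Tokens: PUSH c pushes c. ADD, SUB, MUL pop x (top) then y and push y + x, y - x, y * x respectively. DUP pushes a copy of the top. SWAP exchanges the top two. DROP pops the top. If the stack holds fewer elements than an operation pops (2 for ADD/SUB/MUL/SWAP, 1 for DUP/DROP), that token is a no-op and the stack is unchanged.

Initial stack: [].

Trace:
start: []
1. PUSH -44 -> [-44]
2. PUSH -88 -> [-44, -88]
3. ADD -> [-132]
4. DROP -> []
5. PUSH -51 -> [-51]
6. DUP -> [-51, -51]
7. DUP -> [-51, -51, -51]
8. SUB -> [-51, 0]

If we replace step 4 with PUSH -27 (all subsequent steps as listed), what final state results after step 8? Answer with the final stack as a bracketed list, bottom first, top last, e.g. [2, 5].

(re-executing from step 4 with the substitution; state before step 4: [-132])
4. PUSH -27 -> [-132, -27]
5. PUSH -51 -> [-132, -27, -51]
6. DUP -> [-132, -27, -51, -51]
7. DUP -> [-132, -27, -51, -51, -51]
8. SUB -> [-132, -27, -51, 0]

[-132, -27, -51, 0]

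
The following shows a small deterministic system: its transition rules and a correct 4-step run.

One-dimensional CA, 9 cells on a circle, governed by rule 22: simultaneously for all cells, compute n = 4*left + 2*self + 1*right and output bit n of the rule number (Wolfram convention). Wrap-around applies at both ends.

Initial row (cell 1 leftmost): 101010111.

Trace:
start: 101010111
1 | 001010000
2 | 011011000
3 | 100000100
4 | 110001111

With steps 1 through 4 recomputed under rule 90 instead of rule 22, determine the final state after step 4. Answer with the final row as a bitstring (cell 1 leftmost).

110001111

(re-executing steps 1..4 under rule 90; state before step 1: 101010111)
1 | 100000100
2 | 010001011
3 | 001010011
4 | 110001111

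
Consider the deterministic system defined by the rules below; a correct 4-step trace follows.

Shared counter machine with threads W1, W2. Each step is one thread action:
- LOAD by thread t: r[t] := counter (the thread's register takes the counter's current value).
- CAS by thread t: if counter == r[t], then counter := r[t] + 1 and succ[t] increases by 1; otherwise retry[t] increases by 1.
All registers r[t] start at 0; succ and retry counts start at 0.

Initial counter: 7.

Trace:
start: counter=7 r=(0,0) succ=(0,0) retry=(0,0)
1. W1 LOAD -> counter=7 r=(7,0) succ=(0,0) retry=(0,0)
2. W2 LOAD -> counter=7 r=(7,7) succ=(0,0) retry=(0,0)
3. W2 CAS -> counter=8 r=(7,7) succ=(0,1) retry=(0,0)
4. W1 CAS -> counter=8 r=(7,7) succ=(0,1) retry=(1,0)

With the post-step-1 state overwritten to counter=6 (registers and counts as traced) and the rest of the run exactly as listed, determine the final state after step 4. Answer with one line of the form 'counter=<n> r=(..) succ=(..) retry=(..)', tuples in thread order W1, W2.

state after step 1 := counter=6 r=(7,0) succ=(0,0) retry=(0,0)
2. W2 LOAD -> counter=6 r=(7,6) succ=(0,0) retry=(0,0)
3. W2 CAS -> counter=7 r=(7,6) succ=(0,1) retry=(0,0)
4. W1 CAS -> counter=8 r=(7,6) succ=(1,1) retry=(0,0)

counter=8 r=(7,6) succ=(1,1) retry=(0,0)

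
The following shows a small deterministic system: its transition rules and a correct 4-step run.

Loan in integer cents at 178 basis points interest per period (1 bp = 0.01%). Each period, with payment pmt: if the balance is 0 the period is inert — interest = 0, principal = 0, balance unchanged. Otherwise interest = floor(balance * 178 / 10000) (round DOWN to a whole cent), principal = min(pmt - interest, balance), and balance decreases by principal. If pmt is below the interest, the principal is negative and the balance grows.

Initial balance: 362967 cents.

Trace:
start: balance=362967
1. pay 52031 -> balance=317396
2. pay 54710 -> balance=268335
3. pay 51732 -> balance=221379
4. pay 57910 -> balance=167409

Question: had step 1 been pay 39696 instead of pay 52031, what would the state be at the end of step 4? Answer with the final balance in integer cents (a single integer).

(re-executing from step 1 with the substitution; state before step 1: balance=362967)
1. pay 39696 -> balance=329731
2. pay 54710 -> balance=280890
3. pay 51732 -> balance=234157
4. pay 57910 -> balance=180414

180414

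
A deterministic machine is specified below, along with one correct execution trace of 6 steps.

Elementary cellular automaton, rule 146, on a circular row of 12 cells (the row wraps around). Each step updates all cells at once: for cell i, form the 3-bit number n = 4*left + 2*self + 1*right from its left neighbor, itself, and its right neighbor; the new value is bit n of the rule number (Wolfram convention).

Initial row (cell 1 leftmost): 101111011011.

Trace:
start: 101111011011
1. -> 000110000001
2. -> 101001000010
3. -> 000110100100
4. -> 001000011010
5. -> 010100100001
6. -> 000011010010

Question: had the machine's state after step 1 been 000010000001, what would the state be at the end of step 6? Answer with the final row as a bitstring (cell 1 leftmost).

state after step 1 := 000010000001
2. -> 100101000010
3. -> 011000100100
4. -> 100101011010
5. -> 011000000000
6. -> 100100000000

100100000000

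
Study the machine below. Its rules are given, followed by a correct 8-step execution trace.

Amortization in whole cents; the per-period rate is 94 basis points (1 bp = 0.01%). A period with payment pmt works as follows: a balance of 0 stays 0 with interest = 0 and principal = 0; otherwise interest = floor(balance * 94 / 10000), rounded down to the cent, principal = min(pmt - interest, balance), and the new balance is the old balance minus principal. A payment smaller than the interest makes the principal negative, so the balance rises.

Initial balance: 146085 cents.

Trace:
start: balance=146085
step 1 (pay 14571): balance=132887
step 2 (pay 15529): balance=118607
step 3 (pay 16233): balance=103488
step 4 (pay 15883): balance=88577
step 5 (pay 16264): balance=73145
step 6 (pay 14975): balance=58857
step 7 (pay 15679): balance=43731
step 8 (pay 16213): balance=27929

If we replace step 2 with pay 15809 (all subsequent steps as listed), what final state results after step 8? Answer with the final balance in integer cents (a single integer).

(re-executing from step 2 with the substitution; state before step 2: balance=132887)
step 2 (pay 15809): balance=118327
step 3 (pay 16233): balance=103206
step 4 (pay 15883): balance=88293
step 5 (pay 16264): balance=72858
step 6 (pay 14975): balance=58567
step 7 (pay 15679): balance=43438
step 8 (pay 16213): balance=27633

27633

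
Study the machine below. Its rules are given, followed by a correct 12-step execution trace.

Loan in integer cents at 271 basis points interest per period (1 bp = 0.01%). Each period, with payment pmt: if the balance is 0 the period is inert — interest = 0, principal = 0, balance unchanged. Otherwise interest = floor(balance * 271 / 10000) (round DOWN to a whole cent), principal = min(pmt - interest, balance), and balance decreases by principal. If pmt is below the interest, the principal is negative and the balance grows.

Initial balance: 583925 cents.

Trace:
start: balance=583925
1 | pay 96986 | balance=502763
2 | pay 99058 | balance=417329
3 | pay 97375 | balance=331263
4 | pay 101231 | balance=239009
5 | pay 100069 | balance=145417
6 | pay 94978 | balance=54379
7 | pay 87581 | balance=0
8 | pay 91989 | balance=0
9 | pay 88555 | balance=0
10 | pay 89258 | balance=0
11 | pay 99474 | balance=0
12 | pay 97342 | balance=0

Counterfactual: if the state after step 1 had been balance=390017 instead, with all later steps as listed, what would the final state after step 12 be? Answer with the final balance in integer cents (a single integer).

0

state after step 1 := balance=390017
2 | pay 99058 | balance=301528
3 | pay 97375 | balance=212324
4 | pay 101231 | balance=116846
5 | pay 100069 | balance=19943
6 | pay 94978 | balance=0
7 | pay 87581 | balance=0
8 | pay 91989 | balance=0
9 | pay 88555 | balance=0
10 | pay 89258 | balance=0
11 | pay 99474 | balance=0
12 | pay 97342 | balance=0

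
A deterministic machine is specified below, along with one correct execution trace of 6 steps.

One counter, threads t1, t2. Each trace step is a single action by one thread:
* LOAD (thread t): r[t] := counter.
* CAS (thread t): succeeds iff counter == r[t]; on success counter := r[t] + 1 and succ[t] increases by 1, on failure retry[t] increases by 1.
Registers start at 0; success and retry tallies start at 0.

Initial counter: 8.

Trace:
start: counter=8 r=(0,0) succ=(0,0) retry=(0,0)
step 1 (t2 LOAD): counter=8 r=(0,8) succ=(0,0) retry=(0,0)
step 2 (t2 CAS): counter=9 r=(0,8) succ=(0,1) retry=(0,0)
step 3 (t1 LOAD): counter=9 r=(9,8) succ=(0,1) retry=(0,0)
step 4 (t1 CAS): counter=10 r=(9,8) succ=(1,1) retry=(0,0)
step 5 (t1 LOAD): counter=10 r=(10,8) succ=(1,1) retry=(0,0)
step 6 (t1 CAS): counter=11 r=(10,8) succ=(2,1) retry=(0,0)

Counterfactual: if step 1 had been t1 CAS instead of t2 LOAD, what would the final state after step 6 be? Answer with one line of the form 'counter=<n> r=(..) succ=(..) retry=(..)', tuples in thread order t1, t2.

counter=10 r=(9,0) succ=(2,0) retry=(1,1)

(re-executing from step 1 with the substitution; state before step 1: counter=8 r=(0,0) succ=(0,0) retry=(0,0))
step 1 (t1 CAS): counter=8 r=(0,0) succ=(0,0) retry=(1,0)
step 2 (t2 CAS): counter=8 r=(0,0) succ=(0,0) retry=(1,1)
step 3 (t1 LOAD): counter=8 r=(8,0) succ=(0,0) retry=(1,1)
step 4 (t1 CAS): counter=9 r=(8,0) succ=(1,0) retry=(1,1)
step 5 (t1 LOAD): counter=9 r=(9,0) succ=(1,0) retry=(1,1)
step 6 (t1 CAS): counter=10 r=(9,0) succ=(2,0) retry=(1,1)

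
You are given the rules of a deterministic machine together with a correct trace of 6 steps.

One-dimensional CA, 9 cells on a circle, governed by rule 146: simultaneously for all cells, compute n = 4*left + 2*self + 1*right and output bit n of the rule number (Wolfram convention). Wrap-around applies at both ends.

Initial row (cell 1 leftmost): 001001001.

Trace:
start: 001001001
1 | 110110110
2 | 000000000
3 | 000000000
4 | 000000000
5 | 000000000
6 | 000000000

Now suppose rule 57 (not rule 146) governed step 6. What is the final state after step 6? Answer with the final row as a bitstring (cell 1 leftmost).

(re-executing step 6 under rule 57; state before step 6: 000000000)
6 | 111111111

111111111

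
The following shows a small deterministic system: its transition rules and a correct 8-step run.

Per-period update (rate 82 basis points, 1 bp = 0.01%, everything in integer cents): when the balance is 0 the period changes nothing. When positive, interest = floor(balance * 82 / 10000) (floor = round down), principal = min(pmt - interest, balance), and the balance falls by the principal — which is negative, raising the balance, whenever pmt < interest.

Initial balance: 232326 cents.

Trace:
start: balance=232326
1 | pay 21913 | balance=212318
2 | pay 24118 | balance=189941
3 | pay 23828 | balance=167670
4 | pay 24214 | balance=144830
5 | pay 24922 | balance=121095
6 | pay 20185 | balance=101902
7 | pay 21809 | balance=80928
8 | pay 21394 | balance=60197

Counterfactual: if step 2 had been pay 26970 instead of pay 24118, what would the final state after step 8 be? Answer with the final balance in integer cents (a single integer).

57204

(re-executing from step 2 with the substitution; state before step 2: balance=212318)
2 | pay 26970 | balance=187089
3 | pay 23828 | balance=164795
4 | pay 24214 | balance=141932
5 | pay 24922 | balance=118173
6 | pay 20185 | balance=98957
7 | pay 21809 | balance=77959
8 | pay 21394 | balance=57204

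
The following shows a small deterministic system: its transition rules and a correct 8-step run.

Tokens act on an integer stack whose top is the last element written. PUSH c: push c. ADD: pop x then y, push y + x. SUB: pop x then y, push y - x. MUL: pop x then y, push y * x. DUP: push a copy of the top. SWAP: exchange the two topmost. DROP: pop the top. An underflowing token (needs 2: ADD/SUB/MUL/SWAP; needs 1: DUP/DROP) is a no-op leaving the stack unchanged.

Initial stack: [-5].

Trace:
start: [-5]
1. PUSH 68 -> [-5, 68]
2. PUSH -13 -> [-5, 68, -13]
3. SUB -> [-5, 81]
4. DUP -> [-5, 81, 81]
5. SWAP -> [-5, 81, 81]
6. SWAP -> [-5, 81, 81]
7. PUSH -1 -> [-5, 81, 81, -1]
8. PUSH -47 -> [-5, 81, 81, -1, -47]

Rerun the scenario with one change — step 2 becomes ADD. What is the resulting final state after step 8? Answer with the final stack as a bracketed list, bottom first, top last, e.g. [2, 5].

[63, 63, -1, -47]

(re-executing from step 2 with the substitution; state before step 2: [-5, 68])
2. ADD -> [63]
3. SUB -> [63]
4. DUP -> [63, 63]
5. SWAP -> [63, 63]
6. SWAP -> [63, 63]
7. PUSH -1 -> [63, 63, -1]
8. PUSH -47 -> [63, 63, -1, -47]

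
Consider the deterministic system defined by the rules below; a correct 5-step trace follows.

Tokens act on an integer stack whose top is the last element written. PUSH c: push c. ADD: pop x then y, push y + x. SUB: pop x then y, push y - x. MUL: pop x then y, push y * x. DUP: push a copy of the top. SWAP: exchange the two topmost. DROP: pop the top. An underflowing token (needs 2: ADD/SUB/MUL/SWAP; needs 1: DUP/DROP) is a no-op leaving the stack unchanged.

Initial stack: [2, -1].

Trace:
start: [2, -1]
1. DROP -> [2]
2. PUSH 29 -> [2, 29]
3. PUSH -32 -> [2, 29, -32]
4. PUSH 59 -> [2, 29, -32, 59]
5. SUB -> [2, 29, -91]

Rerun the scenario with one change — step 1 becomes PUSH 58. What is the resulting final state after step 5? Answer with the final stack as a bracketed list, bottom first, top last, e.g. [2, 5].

[2, -1, 58, 29, -91]

(re-executing from step 1 with the substitution; state before step 1: [2, -1])
1. PUSH 58 -> [2, -1, 58]
2. PUSH 29 -> [2, -1, 58, 29]
3. PUSH -32 -> [2, -1, 58, 29, -32]
4. PUSH 59 -> [2, -1, 58, 29, -32, 59]
5. SUB -> [2, -1, 58, 29, -91]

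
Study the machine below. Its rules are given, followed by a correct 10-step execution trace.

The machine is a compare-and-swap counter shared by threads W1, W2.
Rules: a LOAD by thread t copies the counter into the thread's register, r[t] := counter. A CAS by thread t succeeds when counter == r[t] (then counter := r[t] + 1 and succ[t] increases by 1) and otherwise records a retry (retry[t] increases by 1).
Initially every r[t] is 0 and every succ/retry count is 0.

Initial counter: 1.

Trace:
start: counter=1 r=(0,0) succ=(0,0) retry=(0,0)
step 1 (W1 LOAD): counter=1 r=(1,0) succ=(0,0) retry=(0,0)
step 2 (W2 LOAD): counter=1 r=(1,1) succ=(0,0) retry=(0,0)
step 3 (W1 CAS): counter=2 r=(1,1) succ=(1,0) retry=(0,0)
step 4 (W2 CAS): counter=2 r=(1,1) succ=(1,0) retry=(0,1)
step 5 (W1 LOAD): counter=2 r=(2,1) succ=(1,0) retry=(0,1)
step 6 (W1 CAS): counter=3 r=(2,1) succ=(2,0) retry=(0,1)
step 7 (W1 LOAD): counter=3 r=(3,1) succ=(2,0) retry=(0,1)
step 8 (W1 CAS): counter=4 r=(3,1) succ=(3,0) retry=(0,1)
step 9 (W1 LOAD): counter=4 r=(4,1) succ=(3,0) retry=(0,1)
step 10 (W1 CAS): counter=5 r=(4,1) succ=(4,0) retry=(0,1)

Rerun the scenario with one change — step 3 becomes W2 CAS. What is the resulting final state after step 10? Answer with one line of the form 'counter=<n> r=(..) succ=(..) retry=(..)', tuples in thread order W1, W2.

(re-executing from step 3 with the substitution; state before step 3: counter=1 r=(1,1) succ=(0,0) retry=(0,0))
step 3 (W2 CAS): counter=2 r=(1,1) succ=(0,1) retry=(0,0)
step 4 (W2 CAS): counter=2 r=(1,1) succ=(0,1) retry=(0,1)
step 5 (W1 LOAD): counter=2 r=(2,1) succ=(0,1) retry=(0,1)
step 6 (W1 CAS): counter=3 r=(2,1) succ=(1,1) retry=(0,1)
step 7 (W1 LOAD): counter=3 r=(3,1) succ=(1,1) retry=(0,1)
step 8 (W1 CAS): counter=4 r=(3,1) succ=(2,1) retry=(0,1)
step 9 (W1 LOAD): counter=4 r=(4,1) succ=(2,1) retry=(0,1)
step 10 (W1 CAS): counter=5 r=(4,1) succ=(3,1) retry=(0,1)

counter=5 r=(4,1) succ=(3,1) retry=(0,1)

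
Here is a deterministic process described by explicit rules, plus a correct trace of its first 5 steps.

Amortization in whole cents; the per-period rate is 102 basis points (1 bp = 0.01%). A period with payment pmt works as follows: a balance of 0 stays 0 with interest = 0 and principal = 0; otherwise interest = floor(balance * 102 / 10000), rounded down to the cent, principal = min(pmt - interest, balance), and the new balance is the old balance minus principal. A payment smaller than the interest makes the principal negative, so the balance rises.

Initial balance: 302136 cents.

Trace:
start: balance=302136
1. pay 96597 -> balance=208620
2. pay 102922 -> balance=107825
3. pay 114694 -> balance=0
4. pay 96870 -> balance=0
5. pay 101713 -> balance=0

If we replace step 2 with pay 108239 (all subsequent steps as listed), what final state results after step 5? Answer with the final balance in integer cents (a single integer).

(re-executing from step 2 with the substitution; state before step 2: balance=208620)
2. pay 108239 -> balance=102508
3. pay 114694 -> balance=0
4. pay 96870 -> balance=0
5. pay 101713 -> balance=0

0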